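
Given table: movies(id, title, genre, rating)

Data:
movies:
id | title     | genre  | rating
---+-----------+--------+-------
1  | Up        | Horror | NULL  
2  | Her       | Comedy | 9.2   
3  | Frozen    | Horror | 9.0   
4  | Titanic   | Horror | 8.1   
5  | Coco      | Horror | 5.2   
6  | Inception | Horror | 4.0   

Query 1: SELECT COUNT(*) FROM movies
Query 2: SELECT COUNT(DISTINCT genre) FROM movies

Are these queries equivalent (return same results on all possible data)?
No, not equivalent

Query 1 returns: [(6,)]
Query 2 returns: [(2,)]

Reason: COUNT(*) counts rows, COUNT(DISTINCT genre) counts unique genres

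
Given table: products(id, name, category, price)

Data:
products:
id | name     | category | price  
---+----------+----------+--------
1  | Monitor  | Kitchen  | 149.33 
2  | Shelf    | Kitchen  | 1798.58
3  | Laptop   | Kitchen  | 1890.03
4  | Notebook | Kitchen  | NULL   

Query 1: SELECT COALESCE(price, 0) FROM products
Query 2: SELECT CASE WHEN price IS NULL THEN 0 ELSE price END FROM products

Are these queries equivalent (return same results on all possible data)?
Yes, equivalent

Both queries return: [(0,), (149.33,), (1798.58,), (1890.03,)]

Reason: COALESCE vs CASE for NULL handling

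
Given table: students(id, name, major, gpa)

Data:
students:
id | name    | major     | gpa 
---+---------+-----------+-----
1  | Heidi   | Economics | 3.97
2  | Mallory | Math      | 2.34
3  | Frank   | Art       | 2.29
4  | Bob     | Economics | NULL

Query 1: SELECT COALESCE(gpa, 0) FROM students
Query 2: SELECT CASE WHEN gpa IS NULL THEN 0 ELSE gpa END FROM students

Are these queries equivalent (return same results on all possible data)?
Yes, equivalent

Both queries return: [(0,), (2.29,), (2.34,), (3.97,)]

Reason: COALESCE vs CASE for NULL handling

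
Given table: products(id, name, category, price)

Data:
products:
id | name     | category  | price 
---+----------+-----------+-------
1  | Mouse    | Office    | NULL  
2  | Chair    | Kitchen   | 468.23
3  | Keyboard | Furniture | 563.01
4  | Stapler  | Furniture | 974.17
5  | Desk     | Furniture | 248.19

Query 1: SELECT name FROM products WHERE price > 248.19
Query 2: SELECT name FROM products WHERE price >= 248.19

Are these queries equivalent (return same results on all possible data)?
No, not equivalent

Query 1 returns: [('Chair',), ('Keyboard',), ('Stapler',)]
Query 2 returns: [('Chair',), ('Keyboard',), ('Stapler',), ('Desk',)]

Reason: > vs >= gives different results when price = 248.19 exists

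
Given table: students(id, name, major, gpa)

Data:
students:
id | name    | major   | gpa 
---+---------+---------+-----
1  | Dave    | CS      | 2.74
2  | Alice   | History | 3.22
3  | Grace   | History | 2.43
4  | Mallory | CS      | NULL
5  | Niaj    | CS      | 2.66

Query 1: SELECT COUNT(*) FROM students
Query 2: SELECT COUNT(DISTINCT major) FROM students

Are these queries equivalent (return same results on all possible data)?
No, not equivalent

Query 1 returns: [(5,)]
Query 2 returns: [(2,)]

Reason: COUNT(*) counts rows, COUNT(DISTINCT major) counts unique majors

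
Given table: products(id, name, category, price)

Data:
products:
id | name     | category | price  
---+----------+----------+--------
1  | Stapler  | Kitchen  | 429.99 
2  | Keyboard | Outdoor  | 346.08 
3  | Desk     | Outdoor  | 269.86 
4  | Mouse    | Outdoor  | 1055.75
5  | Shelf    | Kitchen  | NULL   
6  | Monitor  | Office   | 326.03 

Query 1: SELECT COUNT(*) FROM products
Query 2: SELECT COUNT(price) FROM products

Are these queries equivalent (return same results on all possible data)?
No, not equivalent

Query 1 returns: [(6,)]
Query 2 returns: [(5,)]

Reason: COUNT(*) includes NULLs, COUNT(column) excludes them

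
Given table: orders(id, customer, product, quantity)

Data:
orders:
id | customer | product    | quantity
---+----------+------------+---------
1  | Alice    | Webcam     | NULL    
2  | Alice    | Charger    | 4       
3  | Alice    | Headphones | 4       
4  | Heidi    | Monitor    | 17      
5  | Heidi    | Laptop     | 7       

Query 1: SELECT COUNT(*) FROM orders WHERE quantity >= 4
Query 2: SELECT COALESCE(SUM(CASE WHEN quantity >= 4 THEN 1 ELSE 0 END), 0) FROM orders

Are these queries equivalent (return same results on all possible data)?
Yes, equivalent

Both queries return: [(4,)]

Reason: COUNT with WHERE vs conditional SUM (COALESCE handles empty-table NULL)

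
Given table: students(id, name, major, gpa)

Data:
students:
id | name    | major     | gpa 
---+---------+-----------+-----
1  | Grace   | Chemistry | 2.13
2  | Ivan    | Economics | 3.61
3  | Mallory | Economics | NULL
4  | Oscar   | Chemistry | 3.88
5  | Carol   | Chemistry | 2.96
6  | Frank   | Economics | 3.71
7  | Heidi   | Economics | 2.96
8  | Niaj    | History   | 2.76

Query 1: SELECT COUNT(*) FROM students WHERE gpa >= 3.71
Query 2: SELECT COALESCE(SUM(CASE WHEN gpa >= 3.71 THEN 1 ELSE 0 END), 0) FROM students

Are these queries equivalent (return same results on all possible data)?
Yes, equivalent

Both queries return: [(2,)]

Reason: COUNT with WHERE vs conditional SUM (COALESCE handles empty-table NULL)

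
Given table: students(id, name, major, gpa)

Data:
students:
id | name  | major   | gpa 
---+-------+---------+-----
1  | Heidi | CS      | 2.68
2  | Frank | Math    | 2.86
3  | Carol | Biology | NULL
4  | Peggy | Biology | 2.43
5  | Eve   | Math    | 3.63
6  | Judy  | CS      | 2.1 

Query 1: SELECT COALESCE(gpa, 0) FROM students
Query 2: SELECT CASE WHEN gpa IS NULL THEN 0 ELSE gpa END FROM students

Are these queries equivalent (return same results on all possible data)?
Yes, equivalent

Both queries return: [(0,), (2.1,), (2.43,), (2.68,), (2.86,), (3.63,)]

Reason: COALESCE vs CASE for NULL handling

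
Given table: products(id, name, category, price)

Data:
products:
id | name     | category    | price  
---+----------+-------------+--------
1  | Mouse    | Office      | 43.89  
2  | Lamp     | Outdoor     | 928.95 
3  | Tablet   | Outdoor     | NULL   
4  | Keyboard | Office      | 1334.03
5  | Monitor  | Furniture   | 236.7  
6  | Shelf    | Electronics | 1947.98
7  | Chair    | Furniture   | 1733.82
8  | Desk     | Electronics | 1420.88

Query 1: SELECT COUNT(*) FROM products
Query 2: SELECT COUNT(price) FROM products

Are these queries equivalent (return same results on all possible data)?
No, not equivalent

Query 1 returns: [(8,)]
Query 2 returns: [(7,)]

Reason: COUNT(*) includes NULLs, COUNT(column) excludes them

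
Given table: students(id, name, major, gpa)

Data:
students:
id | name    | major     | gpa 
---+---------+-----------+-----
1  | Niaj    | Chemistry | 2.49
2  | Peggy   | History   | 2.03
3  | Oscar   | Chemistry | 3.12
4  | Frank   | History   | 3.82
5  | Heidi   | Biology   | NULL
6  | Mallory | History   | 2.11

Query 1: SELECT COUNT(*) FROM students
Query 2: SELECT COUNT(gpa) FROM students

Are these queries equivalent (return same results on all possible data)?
No, not equivalent

Query 1 returns: [(6,)]
Query 2 returns: [(5,)]

Reason: COUNT(*) includes NULLs, COUNT(column) excludes them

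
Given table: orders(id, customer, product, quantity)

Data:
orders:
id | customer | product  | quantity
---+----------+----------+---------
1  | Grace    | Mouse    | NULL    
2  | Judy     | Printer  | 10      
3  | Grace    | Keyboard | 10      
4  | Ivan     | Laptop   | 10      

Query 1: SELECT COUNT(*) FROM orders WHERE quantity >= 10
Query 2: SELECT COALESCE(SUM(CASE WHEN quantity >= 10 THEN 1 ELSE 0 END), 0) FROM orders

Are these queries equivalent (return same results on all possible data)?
Yes, equivalent

Both queries return: [(3,)]

Reason: COUNT with WHERE vs conditional SUM (COALESCE handles empty-table NULL)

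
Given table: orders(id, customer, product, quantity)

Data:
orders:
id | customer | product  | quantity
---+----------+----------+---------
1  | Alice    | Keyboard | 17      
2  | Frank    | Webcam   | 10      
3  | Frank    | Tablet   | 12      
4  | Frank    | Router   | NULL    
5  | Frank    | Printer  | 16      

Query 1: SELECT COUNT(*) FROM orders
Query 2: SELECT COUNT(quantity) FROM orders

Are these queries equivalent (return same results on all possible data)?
No, not equivalent

Query 1 returns: [(5,)]
Query 2 returns: [(4,)]

Reason: COUNT(*) includes NULLs, COUNT(column) excludes them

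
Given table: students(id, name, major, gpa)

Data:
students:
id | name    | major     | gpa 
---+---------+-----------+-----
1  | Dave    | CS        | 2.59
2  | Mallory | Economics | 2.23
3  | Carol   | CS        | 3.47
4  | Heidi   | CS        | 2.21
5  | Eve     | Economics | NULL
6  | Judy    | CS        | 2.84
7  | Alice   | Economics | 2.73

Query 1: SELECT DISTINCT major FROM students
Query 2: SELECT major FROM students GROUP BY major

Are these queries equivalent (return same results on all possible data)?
Yes, equivalent

Both queries return: [('CS',), ('Economics',)]

Reason: Both get unique majors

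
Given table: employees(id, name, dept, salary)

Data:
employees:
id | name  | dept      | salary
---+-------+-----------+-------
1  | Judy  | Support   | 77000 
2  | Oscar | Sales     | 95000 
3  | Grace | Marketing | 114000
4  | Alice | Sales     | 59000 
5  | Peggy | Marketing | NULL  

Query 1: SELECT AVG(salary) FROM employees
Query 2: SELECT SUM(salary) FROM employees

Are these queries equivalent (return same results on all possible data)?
No, not equivalent

Query 1 returns: [(86250.0,)]
Query 2 returns: [(345000,)]

Reason: AVG vs SUM give different aggregate values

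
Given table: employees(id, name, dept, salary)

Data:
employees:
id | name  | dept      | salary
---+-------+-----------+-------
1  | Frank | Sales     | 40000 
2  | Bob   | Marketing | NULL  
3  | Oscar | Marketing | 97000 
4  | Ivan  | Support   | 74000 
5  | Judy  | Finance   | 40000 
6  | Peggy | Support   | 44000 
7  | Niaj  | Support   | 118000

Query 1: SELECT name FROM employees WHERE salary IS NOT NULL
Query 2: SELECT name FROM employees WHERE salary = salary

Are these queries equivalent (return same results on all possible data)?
Yes, equivalent

Both queries return: [('Frank',), ('Ivan',), ('Judy',), ('Niaj',), ('Oscar',), ('Peggy',)]

Reason: IS NOT NULL vs self-equality (both exclude NULLs)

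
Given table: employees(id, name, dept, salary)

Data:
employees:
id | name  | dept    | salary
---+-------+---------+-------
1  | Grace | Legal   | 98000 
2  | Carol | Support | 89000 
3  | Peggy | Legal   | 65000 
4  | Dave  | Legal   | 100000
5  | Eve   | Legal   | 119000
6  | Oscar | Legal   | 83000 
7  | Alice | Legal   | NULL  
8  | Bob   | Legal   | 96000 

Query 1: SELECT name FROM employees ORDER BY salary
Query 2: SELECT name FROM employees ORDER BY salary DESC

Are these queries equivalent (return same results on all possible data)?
No, not equivalent

Query 1 returns: [('Alice',), ('Peggy',), ('Oscar',), ('Carol',), ('Bob',), ('Grace',), ('Dave',), ('Eve',)]
Query 2 returns: [('Eve',), ('Dave',), ('Grace',), ('Bob',), ('Carol',), ('Oscar',), ('Peggy',), ('Alice',)]

Reason: ASC vs DESC gives opposite ordering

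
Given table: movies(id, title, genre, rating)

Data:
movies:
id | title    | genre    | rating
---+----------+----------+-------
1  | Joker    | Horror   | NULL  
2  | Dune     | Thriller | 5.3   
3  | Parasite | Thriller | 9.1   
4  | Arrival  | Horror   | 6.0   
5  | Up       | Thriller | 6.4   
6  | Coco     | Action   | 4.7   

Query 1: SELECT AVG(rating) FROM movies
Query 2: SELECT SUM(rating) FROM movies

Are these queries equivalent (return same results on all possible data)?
No, not equivalent

Query 1 returns: [(6.3,)]
Query 2 returns: [(31.5,)]

Reason: AVG vs SUM give different aggregate values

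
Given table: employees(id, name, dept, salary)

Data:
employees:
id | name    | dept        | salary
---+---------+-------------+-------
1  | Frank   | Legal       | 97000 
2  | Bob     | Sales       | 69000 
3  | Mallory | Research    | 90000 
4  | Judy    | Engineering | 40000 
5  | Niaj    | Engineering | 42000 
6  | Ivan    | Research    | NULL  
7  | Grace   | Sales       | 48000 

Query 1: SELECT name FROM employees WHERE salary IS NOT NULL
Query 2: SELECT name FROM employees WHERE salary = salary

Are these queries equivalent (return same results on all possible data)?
Yes, equivalent

Both queries return: [('Bob',), ('Frank',), ('Grace',), ('Judy',), ('Mallory',), ('Niaj',)]

Reason: IS NOT NULL vs self-equality (both exclude NULLs)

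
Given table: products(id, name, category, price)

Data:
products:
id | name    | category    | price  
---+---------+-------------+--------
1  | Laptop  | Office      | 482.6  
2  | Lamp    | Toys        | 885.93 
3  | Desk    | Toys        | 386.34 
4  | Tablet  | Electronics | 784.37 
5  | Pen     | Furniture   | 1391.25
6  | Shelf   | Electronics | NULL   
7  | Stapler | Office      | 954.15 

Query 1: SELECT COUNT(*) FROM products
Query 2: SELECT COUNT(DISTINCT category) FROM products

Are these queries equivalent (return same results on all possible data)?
No, not equivalent

Query 1 returns: [(7,)]
Query 2 returns: [(4,)]

Reason: COUNT(*) counts rows, COUNT(DISTINCT category) counts unique categorys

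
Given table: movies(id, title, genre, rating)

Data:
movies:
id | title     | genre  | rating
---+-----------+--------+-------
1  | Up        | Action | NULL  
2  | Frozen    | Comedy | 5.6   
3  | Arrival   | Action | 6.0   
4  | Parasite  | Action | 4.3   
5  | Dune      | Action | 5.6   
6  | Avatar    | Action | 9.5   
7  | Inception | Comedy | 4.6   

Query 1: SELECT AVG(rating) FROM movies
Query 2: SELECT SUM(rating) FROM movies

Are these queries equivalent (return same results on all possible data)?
No, not equivalent

Query 1 returns: [(5.933333333333334,)]
Query 2 returns: [(35.6,)]

Reason: AVG vs SUM give different aggregate values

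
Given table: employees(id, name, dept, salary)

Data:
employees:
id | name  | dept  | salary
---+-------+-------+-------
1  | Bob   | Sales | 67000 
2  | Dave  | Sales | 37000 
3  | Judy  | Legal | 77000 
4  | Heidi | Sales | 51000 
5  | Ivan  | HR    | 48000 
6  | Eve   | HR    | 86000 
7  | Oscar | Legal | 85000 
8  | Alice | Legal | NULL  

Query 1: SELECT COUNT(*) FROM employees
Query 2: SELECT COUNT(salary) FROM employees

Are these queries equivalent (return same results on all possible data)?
No, not equivalent

Query 1 returns: [(8,)]
Query 2 returns: [(7,)]

Reason: COUNT(*) includes NULLs, COUNT(column) excludes them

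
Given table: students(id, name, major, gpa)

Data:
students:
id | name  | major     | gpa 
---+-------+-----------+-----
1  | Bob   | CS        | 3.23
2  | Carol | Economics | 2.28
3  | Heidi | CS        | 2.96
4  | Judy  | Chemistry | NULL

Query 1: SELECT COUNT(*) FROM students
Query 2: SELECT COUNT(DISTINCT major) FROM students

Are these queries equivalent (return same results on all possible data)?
No, not equivalent

Query 1 returns: [(4,)]
Query 2 returns: [(3,)]

Reason: COUNT(*) counts rows, COUNT(DISTINCT major) counts unique majors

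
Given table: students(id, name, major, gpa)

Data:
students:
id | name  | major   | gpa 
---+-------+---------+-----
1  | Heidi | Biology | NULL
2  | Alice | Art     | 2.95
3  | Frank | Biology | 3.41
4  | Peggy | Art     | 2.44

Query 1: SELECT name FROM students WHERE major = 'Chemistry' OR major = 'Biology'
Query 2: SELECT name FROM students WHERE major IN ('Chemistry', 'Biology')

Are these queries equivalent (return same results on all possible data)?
Yes, equivalent

Both queries return: [('Frank',), ('Heidi',)]

Reason: OR vs IN are equivalent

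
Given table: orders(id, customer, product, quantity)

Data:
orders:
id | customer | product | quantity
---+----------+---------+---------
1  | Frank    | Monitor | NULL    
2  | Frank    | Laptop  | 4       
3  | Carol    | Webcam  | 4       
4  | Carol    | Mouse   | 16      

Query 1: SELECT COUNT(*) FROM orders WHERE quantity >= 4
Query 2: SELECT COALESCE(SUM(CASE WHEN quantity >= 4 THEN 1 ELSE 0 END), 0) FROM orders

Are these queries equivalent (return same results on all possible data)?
Yes, equivalent

Both queries return: [(3,)]

Reason: COUNT with WHERE vs conditional SUM (COALESCE handles empty-table NULL)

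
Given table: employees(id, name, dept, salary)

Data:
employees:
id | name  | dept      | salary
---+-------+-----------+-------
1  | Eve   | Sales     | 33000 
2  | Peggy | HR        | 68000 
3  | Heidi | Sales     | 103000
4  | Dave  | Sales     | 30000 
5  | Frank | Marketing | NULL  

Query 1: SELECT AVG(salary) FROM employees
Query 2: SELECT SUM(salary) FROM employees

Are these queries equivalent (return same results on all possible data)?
No, not equivalent

Query 1 returns: [(58500.0,)]
Query 2 returns: [(234000,)]

Reason: AVG vs SUM give different aggregate values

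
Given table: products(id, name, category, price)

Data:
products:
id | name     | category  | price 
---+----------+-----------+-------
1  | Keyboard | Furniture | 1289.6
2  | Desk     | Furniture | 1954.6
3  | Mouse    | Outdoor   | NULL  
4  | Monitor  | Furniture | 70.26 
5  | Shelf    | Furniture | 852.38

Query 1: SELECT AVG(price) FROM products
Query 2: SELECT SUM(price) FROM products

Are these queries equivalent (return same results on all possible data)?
No, not equivalent

Query 1 returns: [(1041.71,)]
Query 2 returns: [(4166.84,)]

Reason: AVG vs SUM give different aggregate values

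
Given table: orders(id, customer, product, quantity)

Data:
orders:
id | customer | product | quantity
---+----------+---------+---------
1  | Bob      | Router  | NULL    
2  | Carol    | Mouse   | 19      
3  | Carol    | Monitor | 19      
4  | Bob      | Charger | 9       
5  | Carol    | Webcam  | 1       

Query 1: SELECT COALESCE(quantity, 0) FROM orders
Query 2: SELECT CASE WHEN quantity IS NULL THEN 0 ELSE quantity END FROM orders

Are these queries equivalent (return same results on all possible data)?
Yes, equivalent

Both queries return: [(0,), (1,), (9,), (19,), (19,)]

Reason: COALESCE vs CASE for NULL handling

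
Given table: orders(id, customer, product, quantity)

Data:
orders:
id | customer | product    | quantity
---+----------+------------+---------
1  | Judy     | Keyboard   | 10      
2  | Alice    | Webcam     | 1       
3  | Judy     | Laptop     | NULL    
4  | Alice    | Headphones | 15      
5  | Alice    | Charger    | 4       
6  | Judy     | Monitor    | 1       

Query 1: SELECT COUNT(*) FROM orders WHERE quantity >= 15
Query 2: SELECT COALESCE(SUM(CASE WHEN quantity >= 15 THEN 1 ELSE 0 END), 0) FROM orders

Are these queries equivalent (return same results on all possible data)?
Yes, equivalent

Both queries return: [(1,)]

Reason: COUNT with WHERE vs conditional SUM (COALESCE handles empty-table NULL)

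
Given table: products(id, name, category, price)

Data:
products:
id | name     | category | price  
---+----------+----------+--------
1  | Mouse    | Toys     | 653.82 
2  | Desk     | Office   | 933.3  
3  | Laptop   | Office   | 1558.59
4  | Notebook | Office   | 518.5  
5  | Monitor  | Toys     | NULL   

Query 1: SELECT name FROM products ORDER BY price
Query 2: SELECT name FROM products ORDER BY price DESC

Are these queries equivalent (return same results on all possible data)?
No, not equivalent

Query 1 returns: [('Monitor',), ('Notebook',), ('Mouse',), ('Desk',), ('Laptop',)]
Query 2 returns: [('Laptop',), ('Desk',), ('Mouse',), ('Notebook',), ('Monitor',)]

Reason: ASC vs DESC gives opposite ordering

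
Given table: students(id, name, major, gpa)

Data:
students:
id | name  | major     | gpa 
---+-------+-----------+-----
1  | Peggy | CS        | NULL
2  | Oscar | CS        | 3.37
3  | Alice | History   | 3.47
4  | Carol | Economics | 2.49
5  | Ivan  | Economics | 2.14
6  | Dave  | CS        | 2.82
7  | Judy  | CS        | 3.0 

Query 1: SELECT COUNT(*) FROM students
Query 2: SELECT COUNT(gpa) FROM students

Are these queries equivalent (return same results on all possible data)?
No, not equivalent

Query 1 returns: [(7,)]
Query 2 returns: [(6,)]

Reason: COUNT(*) includes NULLs, COUNT(column) excludes them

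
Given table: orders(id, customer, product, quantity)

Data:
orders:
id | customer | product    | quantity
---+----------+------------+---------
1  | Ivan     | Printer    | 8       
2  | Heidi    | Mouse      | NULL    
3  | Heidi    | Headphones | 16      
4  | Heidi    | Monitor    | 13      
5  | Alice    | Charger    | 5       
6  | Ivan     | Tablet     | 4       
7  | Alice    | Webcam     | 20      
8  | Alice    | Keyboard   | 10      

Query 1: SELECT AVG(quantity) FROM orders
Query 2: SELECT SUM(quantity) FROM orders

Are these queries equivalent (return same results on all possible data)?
No, not equivalent

Query 1 returns: [(10.857142857142858,)]
Query 2 returns: [(76,)]

Reason: AVG vs SUM give different aggregate values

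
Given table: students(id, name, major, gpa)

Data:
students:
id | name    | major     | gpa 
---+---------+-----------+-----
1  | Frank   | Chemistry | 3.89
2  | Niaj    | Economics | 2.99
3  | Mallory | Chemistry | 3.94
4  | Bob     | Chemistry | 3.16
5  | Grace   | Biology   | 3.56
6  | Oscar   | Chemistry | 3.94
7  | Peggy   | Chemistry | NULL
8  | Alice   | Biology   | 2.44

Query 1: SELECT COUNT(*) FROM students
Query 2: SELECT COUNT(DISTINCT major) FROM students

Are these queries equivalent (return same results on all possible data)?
No, not equivalent

Query 1 returns: [(8,)]
Query 2 returns: [(3,)]

Reason: COUNT(*) counts rows, COUNT(DISTINCT major) counts unique majors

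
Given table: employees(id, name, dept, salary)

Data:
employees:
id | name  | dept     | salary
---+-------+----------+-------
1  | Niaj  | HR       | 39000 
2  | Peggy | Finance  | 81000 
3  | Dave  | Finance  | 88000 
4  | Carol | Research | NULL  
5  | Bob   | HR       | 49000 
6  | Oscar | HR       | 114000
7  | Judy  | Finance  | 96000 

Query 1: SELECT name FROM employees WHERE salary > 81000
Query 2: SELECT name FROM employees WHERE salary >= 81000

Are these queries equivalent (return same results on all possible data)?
No, not equivalent

Query 1 returns: [('Dave',), ('Oscar',), ('Judy',)]
Query 2 returns: [('Peggy',), ('Dave',), ('Oscar',), ('Judy',)]

Reason: > vs >= gives different results when salary = 81000 exists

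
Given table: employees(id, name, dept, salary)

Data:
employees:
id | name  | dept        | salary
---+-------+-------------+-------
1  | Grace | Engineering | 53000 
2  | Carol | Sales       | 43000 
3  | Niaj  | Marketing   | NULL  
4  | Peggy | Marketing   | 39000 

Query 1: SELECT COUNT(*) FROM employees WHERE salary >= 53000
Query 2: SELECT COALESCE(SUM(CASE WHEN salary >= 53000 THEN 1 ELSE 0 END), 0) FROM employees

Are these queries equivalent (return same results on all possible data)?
Yes, equivalent

Both queries return: [(1,)]

Reason: COUNT with WHERE vs conditional SUM (COALESCE handles empty-table NULL)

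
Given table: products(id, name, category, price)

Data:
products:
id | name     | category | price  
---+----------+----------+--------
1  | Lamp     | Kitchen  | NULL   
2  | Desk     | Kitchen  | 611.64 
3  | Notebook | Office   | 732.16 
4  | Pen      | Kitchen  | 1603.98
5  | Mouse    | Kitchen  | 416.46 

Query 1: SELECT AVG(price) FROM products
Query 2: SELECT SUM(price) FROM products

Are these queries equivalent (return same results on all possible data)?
No, not equivalent

Query 1 returns: [(841.06,)]
Query 2 returns: [(3364.24,)]

Reason: AVG vs SUM give different aggregate values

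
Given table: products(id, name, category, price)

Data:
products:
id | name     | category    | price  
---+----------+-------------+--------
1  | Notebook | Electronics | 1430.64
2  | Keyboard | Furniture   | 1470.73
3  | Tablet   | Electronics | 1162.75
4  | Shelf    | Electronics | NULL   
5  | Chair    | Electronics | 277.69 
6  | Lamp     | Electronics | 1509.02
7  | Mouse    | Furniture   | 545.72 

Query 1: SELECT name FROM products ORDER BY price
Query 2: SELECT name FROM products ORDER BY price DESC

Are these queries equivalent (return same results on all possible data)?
No, not equivalent

Query 1 returns: [('Shelf',), ('Chair',), ('Mouse',), ('Tablet',), ('Notebook',), ('Keyboard',), ('Lamp',)]
Query 2 returns: [('Lamp',), ('Keyboard',), ('Notebook',), ('Tablet',), ('Mouse',), ('Chair',), ('Shelf',)]

Reason: ASC vs DESC gives opposite ordering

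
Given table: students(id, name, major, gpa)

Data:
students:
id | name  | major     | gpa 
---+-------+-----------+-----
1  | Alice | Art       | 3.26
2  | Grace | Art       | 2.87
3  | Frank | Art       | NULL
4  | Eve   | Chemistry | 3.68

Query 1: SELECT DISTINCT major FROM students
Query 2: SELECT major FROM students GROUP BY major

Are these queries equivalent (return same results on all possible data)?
Yes, equivalent

Both queries return: [('Art',), ('Chemistry',)]

Reason: Both get unique majors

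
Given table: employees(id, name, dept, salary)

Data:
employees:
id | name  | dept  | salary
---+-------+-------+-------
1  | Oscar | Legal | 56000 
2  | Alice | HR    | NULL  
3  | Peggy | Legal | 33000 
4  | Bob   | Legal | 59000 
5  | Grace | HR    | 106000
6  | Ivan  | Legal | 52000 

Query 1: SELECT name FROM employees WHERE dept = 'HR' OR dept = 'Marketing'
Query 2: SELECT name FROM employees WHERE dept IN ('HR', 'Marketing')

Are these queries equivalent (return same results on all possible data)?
Yes, equivalent

Both queries return: [('Alice',), ('Grace',)]

Reason: OR vs IN are equivalent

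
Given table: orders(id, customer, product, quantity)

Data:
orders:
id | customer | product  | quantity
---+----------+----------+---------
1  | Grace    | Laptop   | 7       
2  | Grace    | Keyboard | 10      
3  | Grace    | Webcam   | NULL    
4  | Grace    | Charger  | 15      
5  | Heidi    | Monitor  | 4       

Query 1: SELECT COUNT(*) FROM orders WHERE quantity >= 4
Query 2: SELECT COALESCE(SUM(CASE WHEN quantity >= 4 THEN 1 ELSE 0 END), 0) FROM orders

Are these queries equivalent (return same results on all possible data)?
Yes, equivalent

Both queries return: [(4,)]

Reason: COUNT with WHERE vs conditional SUM (COALESCE handles empty-table NULL)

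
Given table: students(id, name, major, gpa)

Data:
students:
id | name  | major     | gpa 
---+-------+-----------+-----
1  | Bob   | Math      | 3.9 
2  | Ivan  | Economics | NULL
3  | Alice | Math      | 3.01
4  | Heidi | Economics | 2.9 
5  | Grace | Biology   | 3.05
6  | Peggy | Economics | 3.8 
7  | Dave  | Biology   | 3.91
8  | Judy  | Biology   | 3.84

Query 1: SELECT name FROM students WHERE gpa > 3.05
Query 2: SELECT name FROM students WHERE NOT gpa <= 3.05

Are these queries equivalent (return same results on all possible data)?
Yes, equivalent

Both queries return: [('Bob',), ('Dave',), ('Judy',), ('Peggy',)]

Reason: Both filter gpa > 3.05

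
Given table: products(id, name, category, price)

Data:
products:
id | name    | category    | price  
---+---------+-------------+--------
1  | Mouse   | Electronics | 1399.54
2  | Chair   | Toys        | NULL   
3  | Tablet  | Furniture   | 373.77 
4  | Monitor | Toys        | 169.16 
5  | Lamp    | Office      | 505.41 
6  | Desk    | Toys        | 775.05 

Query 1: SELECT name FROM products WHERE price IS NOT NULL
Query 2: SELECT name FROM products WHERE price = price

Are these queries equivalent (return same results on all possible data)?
Yes, equivalent

Both queries return: [('Desk',), ('Lamp',), ('Monitor',), ('Mouse',), ('Tablet',)]

Reason: IS NOT NULL vs self-equality (both exclude NULLs)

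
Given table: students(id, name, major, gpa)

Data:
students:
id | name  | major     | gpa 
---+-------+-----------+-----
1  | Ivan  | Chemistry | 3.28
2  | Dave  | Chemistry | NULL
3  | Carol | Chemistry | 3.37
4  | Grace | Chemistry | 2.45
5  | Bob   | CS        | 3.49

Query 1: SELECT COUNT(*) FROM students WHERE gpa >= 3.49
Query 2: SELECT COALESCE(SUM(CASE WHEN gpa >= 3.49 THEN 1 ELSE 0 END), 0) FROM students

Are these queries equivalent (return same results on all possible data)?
Yes, equivalent

Both queries return: [(1,)]

Reason: COUNT with WHERE vs conditional SUM (COALESCE handles empty-table NULL)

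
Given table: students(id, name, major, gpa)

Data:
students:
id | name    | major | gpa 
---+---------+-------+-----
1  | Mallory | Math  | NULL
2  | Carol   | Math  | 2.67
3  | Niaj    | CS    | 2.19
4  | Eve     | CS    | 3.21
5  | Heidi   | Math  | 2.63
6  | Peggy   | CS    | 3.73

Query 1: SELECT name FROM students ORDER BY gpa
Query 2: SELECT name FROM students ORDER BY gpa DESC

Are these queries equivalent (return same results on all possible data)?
No, not equivalent

Query 1 returns: [('Mallory',), ('Niaj',), ('Heidi',), ('Carol',), ('Eve',), ('Peggy',)]
Query 2 returns: [('Peggy',), ('Eve',), ('Carol',), ('Heidi',), ('Niaj',), ('Mallory',)]

Reason: ASC vs DESC gives opposite ordering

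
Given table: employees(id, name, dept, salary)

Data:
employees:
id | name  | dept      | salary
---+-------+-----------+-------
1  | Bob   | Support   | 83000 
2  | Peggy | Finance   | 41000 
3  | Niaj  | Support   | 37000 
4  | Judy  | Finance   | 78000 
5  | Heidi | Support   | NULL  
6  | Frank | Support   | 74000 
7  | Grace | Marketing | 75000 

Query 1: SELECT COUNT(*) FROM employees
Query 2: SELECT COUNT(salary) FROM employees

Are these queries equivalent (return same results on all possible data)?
No, not equivalent

Query 1 returns: [(7,)]
Query 2 returns: [(6,)]

Reason: COUNT(*) includes NULLs, COUNT(column) excludes them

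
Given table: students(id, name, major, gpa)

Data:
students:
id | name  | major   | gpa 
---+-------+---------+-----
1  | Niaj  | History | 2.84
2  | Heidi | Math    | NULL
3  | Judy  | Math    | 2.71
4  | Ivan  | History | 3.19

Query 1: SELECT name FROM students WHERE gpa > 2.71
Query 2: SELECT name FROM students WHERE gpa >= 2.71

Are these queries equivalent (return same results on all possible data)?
No, not equivalent

Query 1 returns: [('Niaj',), ('Ivan',)]
Query 2 returns: [('Niaj',), ('Judy',), ('Ivan',)]

Reason: > vs >= gives different results when gpa = 2.71 exists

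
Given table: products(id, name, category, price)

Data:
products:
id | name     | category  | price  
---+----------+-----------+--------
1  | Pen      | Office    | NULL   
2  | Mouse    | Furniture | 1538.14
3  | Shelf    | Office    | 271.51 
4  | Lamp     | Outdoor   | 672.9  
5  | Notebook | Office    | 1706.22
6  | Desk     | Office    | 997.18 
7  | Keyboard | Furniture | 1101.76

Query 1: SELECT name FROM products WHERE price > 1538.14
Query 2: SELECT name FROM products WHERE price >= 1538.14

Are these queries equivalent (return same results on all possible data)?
No, not equivalent

Query 1 returns: [('Notebook',)]
Query 2 returns: [('Mouse',), ('Notebook',)]

Reason: > vs >= gives different results when price = 1538.14 exists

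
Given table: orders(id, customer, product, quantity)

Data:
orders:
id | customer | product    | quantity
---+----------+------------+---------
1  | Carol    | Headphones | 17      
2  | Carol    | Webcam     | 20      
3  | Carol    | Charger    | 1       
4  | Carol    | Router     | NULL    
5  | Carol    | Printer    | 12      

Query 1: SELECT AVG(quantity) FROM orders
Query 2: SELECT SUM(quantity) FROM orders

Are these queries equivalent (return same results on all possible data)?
No, not equivalent

Query 1 returns: [(12.5,)]
Query 2 returns: [(50,)]

Reason: AVG vs SUM give different aggregate values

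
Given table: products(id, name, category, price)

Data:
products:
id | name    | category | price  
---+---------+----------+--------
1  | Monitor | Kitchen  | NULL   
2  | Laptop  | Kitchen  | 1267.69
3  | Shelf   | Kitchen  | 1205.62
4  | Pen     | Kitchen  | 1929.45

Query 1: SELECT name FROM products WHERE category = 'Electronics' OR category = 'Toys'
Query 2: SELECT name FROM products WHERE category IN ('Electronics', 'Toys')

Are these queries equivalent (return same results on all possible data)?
Yes, equivalent

Both queries return: []

Reason: OR vs IN are equivalent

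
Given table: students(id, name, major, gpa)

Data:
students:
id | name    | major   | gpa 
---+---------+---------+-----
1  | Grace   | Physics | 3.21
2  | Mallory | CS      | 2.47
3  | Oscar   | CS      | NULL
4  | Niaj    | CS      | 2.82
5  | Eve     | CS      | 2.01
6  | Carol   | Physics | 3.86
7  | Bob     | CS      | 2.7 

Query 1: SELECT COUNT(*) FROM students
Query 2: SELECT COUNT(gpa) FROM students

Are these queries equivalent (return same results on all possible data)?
No, not equivalent

Query 1 returns: [(7,)]
Query 2 returns: [(6,)]

Reason: COUNT(*) includes NULLs, COUNT(column) excludes them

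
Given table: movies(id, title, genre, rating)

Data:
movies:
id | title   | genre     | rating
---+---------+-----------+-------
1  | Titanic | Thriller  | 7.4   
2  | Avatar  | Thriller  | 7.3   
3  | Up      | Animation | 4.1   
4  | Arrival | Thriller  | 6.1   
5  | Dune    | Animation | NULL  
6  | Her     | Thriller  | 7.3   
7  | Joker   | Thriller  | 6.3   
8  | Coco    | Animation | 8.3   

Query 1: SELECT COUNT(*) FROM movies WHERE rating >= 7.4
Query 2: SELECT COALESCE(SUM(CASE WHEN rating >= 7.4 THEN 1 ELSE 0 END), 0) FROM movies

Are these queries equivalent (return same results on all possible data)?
Yes, equivalent

Both queries return: [(2,)]

Reason: COUNT with WHERE vs conditional SUM (COALESCE handles empty-table NULL)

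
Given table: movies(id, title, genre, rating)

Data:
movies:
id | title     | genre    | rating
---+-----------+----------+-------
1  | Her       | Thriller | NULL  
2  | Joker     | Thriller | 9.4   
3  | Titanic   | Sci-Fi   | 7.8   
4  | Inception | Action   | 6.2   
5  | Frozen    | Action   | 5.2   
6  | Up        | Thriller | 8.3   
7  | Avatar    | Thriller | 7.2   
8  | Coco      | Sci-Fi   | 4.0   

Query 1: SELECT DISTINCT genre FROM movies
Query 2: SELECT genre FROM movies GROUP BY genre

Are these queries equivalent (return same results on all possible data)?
Yes, equivalent

Both queries return: [('Action',), ('Sci-Fi',), ('Thriller',)]

Reason: Both get unique genres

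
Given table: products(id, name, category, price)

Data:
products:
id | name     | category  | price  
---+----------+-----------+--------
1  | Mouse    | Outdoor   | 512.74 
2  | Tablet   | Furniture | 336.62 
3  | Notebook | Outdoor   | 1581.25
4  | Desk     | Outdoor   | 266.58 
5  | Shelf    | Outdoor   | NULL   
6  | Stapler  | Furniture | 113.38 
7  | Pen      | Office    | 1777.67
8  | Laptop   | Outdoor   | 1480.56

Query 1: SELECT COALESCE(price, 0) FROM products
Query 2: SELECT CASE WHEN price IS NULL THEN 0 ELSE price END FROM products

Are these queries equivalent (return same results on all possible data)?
Yes, equivalent

Both queries return: [(0,), (113.38,), (266.58,), (336.62,), (512.74,), (1480.56,), (1581.25,), (1777.67,)]

Reason: COALESCE vs CASE for NULL handling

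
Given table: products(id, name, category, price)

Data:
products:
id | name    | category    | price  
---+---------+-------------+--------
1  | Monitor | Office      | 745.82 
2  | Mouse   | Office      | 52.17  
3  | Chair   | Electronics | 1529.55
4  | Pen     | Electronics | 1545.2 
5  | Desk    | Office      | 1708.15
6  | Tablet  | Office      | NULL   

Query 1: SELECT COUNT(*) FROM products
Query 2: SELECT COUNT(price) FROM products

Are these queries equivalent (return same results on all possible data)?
No, not equivalent

Query 1 returns: [(6,)]
Query 2 returns: [(5,)]

Reason: COUNT(*) includes NULLs, COUNT(column) excludes them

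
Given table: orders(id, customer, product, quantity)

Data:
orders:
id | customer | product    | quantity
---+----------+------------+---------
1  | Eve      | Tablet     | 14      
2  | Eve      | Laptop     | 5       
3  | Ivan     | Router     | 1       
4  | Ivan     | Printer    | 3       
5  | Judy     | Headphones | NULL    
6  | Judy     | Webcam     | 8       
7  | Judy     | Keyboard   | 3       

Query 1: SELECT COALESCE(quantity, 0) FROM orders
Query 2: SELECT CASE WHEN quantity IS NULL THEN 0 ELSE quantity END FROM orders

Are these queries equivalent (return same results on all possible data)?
Yes, equivalent

Both queries return: [(0,), (1,), (3,), (3,), (5,), (8,), (14,)]

Reason: COALESCE vs CASE for NULL handling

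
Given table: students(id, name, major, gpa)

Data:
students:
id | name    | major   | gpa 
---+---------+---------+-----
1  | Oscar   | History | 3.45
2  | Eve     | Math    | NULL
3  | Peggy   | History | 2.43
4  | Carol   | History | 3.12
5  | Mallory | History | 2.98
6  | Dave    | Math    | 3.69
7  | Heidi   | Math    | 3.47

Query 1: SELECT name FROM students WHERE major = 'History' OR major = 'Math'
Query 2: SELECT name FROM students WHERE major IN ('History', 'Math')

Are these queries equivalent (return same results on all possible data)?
Yes, equivalent

Both queries return: [('Carol',), ('Dave',), ('Eve',), ('Heidi',), ('Mallory',), ('Oscar',), ('Peggy',)]

Reason: OR vs IN are equivalent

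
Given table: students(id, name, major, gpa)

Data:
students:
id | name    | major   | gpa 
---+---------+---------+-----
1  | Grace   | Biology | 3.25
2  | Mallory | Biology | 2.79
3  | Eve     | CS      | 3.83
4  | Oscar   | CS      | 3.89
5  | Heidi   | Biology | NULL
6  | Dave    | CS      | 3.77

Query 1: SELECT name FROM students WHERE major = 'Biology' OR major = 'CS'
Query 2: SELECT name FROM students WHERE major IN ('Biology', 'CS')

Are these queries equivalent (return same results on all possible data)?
Yes, equivalent

Both queries return: [('Dave',), ('Eve',), ('Grace',), ('Heidi',), ('Mallory',), ('Oscar',)]

Reason: OR vs IN are equivalent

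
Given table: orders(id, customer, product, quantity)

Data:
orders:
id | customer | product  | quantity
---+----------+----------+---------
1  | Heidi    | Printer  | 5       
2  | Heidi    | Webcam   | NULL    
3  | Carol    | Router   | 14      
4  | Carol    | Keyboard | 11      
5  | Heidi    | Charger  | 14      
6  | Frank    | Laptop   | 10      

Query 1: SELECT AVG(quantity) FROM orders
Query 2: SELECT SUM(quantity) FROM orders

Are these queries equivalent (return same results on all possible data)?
No, not equivalent

Query 1 returns: [(10.8,)]
Query 2 returns: [(54,)]

Reason: AVG vs SUM give different aggregate values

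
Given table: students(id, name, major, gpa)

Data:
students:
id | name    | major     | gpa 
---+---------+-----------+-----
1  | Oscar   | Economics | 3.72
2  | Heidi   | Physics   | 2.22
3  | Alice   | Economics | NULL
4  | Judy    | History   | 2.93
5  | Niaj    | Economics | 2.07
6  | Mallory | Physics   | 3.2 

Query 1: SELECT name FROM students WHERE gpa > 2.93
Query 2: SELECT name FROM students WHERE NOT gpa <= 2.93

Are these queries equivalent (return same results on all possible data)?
Yes, equivalent

Both queries return: [('Mallory',), ('Oscar',)]

Reason: Both filter gpa > 2.93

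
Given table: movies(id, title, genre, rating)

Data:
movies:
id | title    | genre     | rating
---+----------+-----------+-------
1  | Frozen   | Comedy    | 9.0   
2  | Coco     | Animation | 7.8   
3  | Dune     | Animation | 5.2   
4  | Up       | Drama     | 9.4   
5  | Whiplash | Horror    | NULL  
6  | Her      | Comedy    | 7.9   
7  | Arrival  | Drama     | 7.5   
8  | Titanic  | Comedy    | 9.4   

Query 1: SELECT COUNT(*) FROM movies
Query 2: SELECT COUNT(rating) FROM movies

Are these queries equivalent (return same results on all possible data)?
No, not equivalent

Query 1 returns: [(8,)]
Query 2 returns: [(7,)]

Reason: COUNT(*) includes NULLs, COUNT(column) excludes them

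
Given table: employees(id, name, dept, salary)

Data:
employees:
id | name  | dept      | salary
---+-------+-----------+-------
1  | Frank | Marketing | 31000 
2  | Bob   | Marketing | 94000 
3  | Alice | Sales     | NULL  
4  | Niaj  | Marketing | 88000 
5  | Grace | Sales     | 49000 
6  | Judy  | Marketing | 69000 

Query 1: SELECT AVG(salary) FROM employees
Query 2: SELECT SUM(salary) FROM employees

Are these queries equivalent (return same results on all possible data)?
No, not equivalent

Query 1 returns: [(66200.0,)]
Query 2 returns: [(331000,)]

Reason: AVG vs SUM give different aggregate values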